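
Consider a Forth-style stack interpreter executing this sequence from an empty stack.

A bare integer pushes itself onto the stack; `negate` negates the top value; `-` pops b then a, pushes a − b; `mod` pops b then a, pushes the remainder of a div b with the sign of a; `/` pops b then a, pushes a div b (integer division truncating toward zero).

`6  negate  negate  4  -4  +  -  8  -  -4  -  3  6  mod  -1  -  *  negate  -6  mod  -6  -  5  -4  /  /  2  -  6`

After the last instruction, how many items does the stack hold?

6      : [6]
negate : [-6]
negate : [6]
4      : [6, 4]
-4     : [6, 4, -4]
+      : [6, 0]
-      : [6]
8      : [6, 8]
-      : [-2]
-4     : [-2, -4]
-      : [2]
3      : [2, 3]
6      : [2, 3, 6]
mod    : [2, 3]
-1     : [2, 3, -1]
-      : [2, 4]
*      : [8]
negate : [-8]
-6     : [-8, -6]
mod    : [-2]
-6     : [-2, -6]
-      : [4]
5      : [4, 5]
-4     : [4, 5, -4]
/      : [4, -1]
/      : [-4]
2      : [-4, 2]
-      : [-6]
6      : [-6, 6]

2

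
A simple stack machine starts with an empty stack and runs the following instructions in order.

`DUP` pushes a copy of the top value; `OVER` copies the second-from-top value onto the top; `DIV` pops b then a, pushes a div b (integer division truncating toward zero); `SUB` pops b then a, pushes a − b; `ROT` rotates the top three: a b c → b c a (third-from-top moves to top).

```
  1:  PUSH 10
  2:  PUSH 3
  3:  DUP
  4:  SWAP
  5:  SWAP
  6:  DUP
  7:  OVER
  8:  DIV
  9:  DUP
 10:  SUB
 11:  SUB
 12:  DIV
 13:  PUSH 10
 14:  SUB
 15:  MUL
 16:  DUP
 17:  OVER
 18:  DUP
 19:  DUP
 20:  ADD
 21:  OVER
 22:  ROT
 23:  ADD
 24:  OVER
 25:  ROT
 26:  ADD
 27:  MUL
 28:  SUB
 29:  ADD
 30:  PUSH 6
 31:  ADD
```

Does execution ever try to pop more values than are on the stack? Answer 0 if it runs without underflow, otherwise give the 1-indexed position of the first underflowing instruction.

0

PUSH 10 → [10]
PUSH 3  → [10, 3]
DUP     → [10, 3, 3]
SWAP    → [10, 3, 3]
SWAP    → [10, 3, 3]
DUP     → [10, 3, 3, 3]
OVER    → [10, 3, 3, 3, 3]
DIV     → [10, 3, 3, 1]
DUP     → [10, 3, 3, 1, 1]
SUB     → [10, 3, 3, 0]
SUB     → [10, 3, 3]
DIV     → [10, 1]
PUSH 10 → [10, 1, 10]
SUB     → [10, -9]
MUL     → [-90]
DUP     → [-90, -90]
OVER    → [-90, -90, -90]
DUP     → [-90, -90, -90, -90]
DUP     → [-90, -90, -90, -90, -90]
ADD     → [-90, -90, -90, -180]
OVER    → [-90, -90, -90, -180, -90]
ROT     → [-90, -90, -180, -90, -90]
ADD     → [-90, -90, -180, -180]
OVER    → [-90, -90, -180, -180, -180]
ROT     → [-90, -90, -180, -180, -180]
ADD     → [-90, -90, -180, -360]
MUL     → [-90, -90, 64800]
SUB     → [-90, -64890]
ADD     → [-64980]
PUSH 6  → [-64980, 6]
ADD     → [-64974]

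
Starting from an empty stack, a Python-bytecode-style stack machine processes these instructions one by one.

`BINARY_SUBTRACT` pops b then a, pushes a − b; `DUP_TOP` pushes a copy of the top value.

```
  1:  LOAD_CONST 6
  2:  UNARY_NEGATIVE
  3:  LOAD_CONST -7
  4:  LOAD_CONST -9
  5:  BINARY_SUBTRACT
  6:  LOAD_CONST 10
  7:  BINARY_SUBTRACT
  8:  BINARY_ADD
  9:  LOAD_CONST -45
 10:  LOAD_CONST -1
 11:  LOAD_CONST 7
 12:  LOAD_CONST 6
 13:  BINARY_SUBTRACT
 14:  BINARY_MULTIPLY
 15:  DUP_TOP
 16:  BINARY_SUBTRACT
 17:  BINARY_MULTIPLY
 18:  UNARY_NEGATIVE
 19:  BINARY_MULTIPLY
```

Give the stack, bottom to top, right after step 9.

[-14, -45]

LOAD_CONST 6    → 6
UNARY_NEGATIVE  → -6
LOAD_CONST -7   → -6 -7
LOAD_CONST -9   → -6 -7 -9
BINARY_SUBTRACT → -6 2
LOAD_CONST 10   → -6 2 10
BINARY_SUBTRACT → -6 -8
BINARY_ADD      → -14
LOAD_CONST -45  → -14 -45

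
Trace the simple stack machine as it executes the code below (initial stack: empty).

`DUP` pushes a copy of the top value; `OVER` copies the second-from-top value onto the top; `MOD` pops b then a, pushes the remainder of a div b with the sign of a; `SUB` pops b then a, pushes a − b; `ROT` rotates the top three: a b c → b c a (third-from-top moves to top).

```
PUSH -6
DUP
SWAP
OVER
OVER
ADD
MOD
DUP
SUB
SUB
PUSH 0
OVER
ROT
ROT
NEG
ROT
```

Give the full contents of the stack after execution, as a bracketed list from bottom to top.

PUSH -6 : -6
DUP     : -6 -6
SWAP    : -6 -6
OVER    : -6 -6 -6
OVER    : -6 -6 -6 -6
ADD     : -6 -6 -12
MOD     : -6 -6
DUP     : -6 -6 -6
SUB     : -6 0
SUB     : -6
PUSH 0  : -6 0
OVER    : -6 0 -6
ROT     : 0 -6 -6
ROT     : -6 -6 0
NEG     : -6 -6 0
ROT     : -6 0 -6

[-6, 0, -6]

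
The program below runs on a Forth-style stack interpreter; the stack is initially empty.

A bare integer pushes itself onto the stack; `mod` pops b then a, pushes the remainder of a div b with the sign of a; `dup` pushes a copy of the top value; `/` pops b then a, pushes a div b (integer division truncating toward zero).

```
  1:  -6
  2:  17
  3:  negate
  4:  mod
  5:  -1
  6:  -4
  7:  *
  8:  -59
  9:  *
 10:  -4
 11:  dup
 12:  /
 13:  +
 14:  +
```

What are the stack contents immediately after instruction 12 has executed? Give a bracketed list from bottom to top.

-6     → -6
17     → -6 17
negate → -6 -17
mod    → -6
-1     → -6 -1
-4     → -6 -1 -4
*      → -6 4
-59    → -6 4 -59
*      → -6 -236
-4     → -6 -236 -4
dup    → -6 -236 -4 -4
/      → -6 -236 1

[-6, -236, 1]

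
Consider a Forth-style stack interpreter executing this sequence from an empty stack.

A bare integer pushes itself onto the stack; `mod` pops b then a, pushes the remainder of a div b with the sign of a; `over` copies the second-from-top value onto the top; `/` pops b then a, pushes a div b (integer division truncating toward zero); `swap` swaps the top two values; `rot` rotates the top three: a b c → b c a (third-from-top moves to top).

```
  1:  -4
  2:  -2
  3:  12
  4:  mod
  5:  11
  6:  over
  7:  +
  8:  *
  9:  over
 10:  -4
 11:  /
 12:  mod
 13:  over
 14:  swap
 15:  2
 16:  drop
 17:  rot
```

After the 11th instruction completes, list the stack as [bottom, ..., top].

[-4, -18, 1]

-4   → -4
-2   → -4 -2
12   → -4 -2 12
mod  → -4 -2
11   → -4 -2 11
over → -4 -2 11 -2
+    → -4 -2 9
*    → -4 -18
over → -4 -18 -4
-4   → -4 -18 -4 -4
/    → -4 -18 1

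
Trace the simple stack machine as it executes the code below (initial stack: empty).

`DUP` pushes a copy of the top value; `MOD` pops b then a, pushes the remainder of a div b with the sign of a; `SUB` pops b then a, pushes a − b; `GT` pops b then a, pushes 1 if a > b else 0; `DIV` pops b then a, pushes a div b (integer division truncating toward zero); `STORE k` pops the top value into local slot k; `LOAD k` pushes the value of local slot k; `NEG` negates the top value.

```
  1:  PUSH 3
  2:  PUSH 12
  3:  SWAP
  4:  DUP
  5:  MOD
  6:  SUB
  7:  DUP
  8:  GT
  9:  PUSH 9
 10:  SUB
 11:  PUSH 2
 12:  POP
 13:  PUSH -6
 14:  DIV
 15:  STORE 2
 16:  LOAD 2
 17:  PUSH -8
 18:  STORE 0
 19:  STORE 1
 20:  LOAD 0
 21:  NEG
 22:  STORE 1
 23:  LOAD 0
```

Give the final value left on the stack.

PUSH 3   [3]
PUSH 12  [3, 12]
SWAP     [12, 3]
DUP      [12, 3, 3]
MOD      [12, 0]
SUB      [12]
DUP      [12, 12]
GT       [0]
PUSH 9   [0, 9]
SUB      [-9]
PUSH 2   [-9, 2]
POP      [-9]
PUSH -6  [-9, -6]
DIV      [1]
STORE 2  []
LOAD 2   [1]
PUSH -8  [1, -8]
STORE 0  [1]
STORE 1  []
LOAD 0   [-8]
NEG      [8]
STORE 1  []
LOAD 0   [-8]

-8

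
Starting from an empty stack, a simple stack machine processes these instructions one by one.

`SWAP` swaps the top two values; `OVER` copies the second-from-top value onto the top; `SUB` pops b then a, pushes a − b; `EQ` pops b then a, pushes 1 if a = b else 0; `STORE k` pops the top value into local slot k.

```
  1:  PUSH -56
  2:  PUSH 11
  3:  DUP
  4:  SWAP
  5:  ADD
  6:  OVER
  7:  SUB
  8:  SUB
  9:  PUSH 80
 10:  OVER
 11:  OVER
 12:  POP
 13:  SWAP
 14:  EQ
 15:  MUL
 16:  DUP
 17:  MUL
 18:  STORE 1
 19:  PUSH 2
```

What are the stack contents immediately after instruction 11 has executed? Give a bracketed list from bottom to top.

PUSH -56 : [-56]
PUSH 11  : [-56, 11]
DUP      : [-56, 11, 11]
SWAP     : [-56, 11, 11]
ADD      : [-56, 22]
OVER     : [-56, 22, -56]
SUB      : [-56, 78]
SUB      : [-134]
PUSH 80  : [-134, 80]
OVER     : [-134, 80, -134]
OVER     : [-134, 80, -134, 80]

[-134, 80, -134, 80]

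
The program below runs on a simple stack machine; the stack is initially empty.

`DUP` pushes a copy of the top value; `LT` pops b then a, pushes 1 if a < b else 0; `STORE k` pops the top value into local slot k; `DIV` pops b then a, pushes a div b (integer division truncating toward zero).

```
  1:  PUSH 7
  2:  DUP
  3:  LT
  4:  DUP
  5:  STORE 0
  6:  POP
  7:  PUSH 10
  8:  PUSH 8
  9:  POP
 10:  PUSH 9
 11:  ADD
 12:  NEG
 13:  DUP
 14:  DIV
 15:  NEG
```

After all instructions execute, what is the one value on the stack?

PUSH 7  → 7
DUP     → 7 7
LT      → 0
DUP     → 0 0
STORE 0 → 0
POP     → (empty)
PUSH 10 → 10
PUSH 8  → 10 8
POP     → 10
PUSH 9  → 10 9
ADD     → 19
NEG     → -19
DUP     → -19 -19
DIV     → 1
NEG     → -1

-1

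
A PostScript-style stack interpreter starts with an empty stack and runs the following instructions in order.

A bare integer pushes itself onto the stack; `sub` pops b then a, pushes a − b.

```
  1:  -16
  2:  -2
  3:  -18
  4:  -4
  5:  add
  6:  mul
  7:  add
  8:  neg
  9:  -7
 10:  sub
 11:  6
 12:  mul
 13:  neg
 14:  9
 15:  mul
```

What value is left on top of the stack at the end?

1134

-16 : [-16]
-2  : [-16, -2]
-18 : [-16, -2, -18]
-4  : [-16, -2, -18, -4]
add : [-16, -2, -22]
mul : [-16, 44]
add : [28]
neg : [-28]
-7  : [-28, -7]
sub : [-21]
6   : [-21, 6]
mul : [-126]
neg : [126]
9   : [126, 9]
mul : [1134]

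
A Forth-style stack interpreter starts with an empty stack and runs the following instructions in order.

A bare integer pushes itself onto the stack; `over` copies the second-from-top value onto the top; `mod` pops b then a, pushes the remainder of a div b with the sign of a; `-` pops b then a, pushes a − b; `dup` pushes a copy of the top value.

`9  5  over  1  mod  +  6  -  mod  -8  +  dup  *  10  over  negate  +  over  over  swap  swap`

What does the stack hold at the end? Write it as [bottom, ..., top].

[64, -54, 64, -54]

9      → 9
5      → 9 5
over   → 9 5 9
1      → 9 5 9 1
mod    → 9 5 0
+      → 9 5
6      → 9 5 6
-      → 9 -1
mod    → 0
-8     → 0 -8
+      → -8
dup    → -8 -8
*      → 64
10     → 64 10
over   → 64 10 64
negate → 64 10 -64
+      → 64 -54
over   → 64 -54 64
over   → 64 -54 64 -54
swap   → 64 -54 -54 64
swap   → 64 -54 64 -54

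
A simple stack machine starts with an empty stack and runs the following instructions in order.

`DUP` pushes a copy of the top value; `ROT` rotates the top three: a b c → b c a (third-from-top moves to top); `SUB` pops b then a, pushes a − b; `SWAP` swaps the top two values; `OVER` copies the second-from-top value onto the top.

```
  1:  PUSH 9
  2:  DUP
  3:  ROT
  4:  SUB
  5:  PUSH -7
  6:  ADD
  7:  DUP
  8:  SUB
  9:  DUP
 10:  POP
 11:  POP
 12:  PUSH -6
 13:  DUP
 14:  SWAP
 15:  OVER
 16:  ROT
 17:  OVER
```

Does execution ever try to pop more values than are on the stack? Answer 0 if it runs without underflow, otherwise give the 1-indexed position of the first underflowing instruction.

PUSH 9  9
DUP     9 9
ROT  — needs 3 operands, stack has 2 → underflow

3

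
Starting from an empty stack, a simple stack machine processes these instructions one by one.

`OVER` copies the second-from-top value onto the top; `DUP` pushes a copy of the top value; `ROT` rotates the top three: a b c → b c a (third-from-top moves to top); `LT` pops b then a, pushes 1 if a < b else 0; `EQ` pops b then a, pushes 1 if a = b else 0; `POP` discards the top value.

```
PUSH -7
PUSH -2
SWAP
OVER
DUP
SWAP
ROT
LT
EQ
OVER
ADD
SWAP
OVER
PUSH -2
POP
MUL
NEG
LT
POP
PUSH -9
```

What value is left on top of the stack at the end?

PUSH -7  [-7]
PUSH -2  [-7, -2]
SWAP     [-2, -7]
OVER     [-2, -7, -2]
DUP      [-2, -7, -2, -2]
SWAP     [-2, -7, -2, -2]
ROT      [-2, -2, -2, -7]
LT       [-2, -2, 0]
EQ       [-2, 0]
OVER     [-2, 0, -2]
ADD      [-2, -2]
SWAP     [-2, -2]
OVER     [-2, -2, -2]
PUSH -2  [-2, -2, -2, -2]
POP      [-2, -2, -2]
MUL      [-2, 4]
NEG      [-2, -4]
LT       [0]
POP      []
PUSH -9  [-9]

-9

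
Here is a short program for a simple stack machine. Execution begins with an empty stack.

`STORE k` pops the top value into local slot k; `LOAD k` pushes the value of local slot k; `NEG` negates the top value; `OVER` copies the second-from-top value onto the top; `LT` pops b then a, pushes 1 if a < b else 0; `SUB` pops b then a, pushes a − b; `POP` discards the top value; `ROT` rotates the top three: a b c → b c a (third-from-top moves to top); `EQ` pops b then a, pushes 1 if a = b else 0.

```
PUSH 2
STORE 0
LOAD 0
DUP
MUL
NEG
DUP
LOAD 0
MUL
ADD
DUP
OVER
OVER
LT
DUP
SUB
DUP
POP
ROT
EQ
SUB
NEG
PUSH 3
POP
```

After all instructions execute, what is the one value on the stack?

PUSH 2  -> [2]
STORE 0 -> []
LOAD 0  -> [2]
DUP     -> [2, 2]
MUL     -> [4]
NEG     -> [-4]
DUP     -> [-4, -4]
LOAD 0  -> [-4, -4, 2]
MUL     -> [-4, -8]
ADD     -> [-12]
DUP     -> [-12, -12]
OVER    -> [-12, -12, -12]
OVER    -> [-12, -12, -12, -12]
LT      -> [-12, -12, 0]
DUP     -> [-12, -12, 0, 0]
SUB     -> [-12, -12, 0]
DUP     -> [-12, -12, 0, 0]
POP     -> [-12, -12, 0]
ROT     -> [-12, 0, -12]
EQ      -> [-12, 0]
SUB     -> [-12]
NEG     -> [12]
PUSH 3  -> [12, 3]
POP     -> [12]

12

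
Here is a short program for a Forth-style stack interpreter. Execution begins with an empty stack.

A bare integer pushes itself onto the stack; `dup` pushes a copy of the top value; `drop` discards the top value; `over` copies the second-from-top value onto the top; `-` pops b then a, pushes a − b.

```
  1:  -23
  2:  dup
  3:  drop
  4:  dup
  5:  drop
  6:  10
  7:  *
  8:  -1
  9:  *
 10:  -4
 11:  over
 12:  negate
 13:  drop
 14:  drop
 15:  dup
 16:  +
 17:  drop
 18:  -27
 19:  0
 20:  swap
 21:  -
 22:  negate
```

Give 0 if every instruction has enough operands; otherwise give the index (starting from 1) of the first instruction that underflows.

-23    -> -23
dup    -> -23 -23
drop   -> -23
dup    -> -23 -23
drop   -> -23
10     -> -23 10
*      -> -230
-1     -> -230 -1
*      -> 230
-4     -> 230 -4
over   -> 230 -4 230
negate -> 230 -4 -230
drop   -> 230 -4
drop   -> 230
dup    -> 230 230
+      -> 460
drop   -> (empty)
-27    -> -27
0      -> -27 0
swap   -> 0 -27
-      -> 27
negate -> -27

0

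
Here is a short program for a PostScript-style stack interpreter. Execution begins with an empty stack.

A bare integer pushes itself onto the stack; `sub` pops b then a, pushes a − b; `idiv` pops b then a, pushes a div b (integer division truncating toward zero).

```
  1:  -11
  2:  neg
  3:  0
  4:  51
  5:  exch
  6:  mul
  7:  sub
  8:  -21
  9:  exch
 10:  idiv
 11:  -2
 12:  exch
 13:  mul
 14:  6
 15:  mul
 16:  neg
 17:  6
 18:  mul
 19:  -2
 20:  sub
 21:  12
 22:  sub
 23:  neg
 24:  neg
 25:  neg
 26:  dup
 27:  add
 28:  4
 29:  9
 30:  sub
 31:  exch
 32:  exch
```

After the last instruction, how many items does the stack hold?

2

-11  → [-11]
neg  → [11]
0    → [11, 0]
51   → [11, 0, 51]
exch → [11, 51, 0]
mul  → [11, 0]
sub  → [11]
-21  → [11, -21]
exch → [-21, 11]
idiv → [-1]
-2   → [-1, -2]
exch → [-2, -1]
mul  → [2]
6    → [2, 6]
mul  → [12]
neg  → [-12]
6    → [-12, 6]
mul  → [-72]
-2   → [-72, -2]
sub  → [-70]
12   → [-70, 12]
sub  → [-82]
neg  → [82]
neg  → [-82]
neg  → [82]
dup  → [82, 82]
add  → [164]
4    → [164, 4]
9    → [164, 4, 9]
sub  → [164, -5]
exch → [-5, 164]
exch → [164, -5]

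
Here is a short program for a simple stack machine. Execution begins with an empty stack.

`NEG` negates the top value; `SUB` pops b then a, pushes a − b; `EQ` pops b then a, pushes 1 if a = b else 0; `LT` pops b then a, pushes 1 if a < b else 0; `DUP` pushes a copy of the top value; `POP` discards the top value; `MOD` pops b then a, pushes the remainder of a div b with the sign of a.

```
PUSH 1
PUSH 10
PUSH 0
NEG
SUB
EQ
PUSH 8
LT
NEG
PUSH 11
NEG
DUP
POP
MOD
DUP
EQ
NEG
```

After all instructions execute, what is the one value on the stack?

-1

PUSH 1  : 1
PUSH 10 : 1 10
PUSH 0  : 1 10 0
NEG     : 1 10 0
SUB     : 1 10
EQ      : 0
PUSH 8  : 0 8
LT      : 1
NEG     : -1
PUSH 11 : -1 11
NEG     : -1 -11
DUP     : -1 -11 -11
POP     : -1 -11
MOD     : -1
DUP     : -1 -1
EQ      : 1
NEG     : -1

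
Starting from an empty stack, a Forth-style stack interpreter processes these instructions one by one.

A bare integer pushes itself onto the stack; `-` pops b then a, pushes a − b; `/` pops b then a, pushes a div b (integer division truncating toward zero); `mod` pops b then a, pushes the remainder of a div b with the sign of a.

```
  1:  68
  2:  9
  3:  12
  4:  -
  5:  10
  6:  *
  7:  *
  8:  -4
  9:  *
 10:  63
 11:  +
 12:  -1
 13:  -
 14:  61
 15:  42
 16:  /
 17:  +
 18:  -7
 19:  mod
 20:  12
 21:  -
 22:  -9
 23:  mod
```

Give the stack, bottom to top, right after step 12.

[8223, -1]

68 -> [68]
9  -> [68, 9]
12 -> [68, 9, 12]
-  -> [68, -3]
10 -> [68, -3, 10]
*  -> [68, -30]
*  -> [-2040]
-4 -> [-2040, -4]
*  -> [8160]
63 -> [8160, 63]
+  -> [8223]
-1 -> [8223, -1]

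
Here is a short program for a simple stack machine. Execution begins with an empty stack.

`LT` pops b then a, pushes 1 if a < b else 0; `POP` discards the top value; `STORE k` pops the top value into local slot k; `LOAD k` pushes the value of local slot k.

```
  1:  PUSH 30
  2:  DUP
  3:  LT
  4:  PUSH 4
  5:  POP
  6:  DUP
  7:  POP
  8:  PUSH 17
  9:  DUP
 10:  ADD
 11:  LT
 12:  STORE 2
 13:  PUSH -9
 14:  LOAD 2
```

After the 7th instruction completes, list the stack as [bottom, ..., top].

PUSH 30 → 30
DUP     → 30 30
LT      → 0
PUSH 4  → 0 4
POP     → 0
DUP     → 0 0
POP     → 0

[0]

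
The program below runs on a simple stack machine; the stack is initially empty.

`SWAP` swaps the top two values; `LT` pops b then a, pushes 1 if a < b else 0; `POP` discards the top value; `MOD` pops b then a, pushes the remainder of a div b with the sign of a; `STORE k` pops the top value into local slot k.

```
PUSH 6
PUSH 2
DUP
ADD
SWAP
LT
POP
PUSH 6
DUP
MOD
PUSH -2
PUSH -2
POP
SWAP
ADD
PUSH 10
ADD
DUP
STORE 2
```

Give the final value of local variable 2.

8

PUSH 6  → [6]
PUSH 2  → [6, 2]
DUP     → [6, 2, 2]
ADD     → [6, 4]
SWAP    → [4, 6]
LT      → [1]
POP     → []
PUSH 6  → [6]
DUP     → [6, 6]
MOD     → [0]
PUSH -2 → [0, -2]
PUSH -2 → [0, -2, -2]
POP     → [0, -2]
SWAP    → [-2, 0]
ADD     → [-2]
PUSH 10 → [-2, 10]
ADD     → [8]
DUP     → [8, 8]
STORE 2 → [8]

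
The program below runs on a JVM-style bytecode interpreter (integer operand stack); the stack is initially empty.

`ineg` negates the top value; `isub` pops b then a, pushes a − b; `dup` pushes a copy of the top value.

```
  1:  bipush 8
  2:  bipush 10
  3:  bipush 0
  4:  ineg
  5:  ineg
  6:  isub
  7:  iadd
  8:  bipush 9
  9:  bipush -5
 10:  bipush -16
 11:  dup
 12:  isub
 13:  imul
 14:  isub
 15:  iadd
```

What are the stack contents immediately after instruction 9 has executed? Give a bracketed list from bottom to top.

bipush 8  : [8]
bipush 10 : [8, 10]
bipush 0  : [8, 10, 0]
ineg      : [8, 10, 0]
ineg      : [8, 10, 0]
isub      : [8, 10]
iadd      : [18]
bipush 9  : [18, 9]
bipush -5 : [18, 9, -5]

[18, 9, -5]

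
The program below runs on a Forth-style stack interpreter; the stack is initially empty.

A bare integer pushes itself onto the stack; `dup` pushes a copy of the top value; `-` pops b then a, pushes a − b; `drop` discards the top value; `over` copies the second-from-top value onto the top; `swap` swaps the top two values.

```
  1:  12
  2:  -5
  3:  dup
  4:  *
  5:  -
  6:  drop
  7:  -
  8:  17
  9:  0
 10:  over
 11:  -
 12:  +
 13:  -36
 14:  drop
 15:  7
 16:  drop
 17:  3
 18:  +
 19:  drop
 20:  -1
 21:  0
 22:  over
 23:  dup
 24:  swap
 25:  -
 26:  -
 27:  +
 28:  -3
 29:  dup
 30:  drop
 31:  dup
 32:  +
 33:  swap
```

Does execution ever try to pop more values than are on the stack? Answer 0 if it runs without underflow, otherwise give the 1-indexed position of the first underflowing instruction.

12    12
-5    12 -5
dup   12 -5 -5
*     12 25
-     -13
drop  (empty)
-  — needs 2 operands, stack has 0 → underflow

7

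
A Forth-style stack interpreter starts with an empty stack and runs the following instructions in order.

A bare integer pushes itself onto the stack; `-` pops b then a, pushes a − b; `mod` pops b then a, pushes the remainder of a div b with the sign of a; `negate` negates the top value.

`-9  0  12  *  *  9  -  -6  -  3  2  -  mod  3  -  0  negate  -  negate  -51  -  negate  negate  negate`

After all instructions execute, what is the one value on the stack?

-9      [-9]
0       [-9, 0]
12      [-9, 0, 12]
*       [-9, 0]
*       [0]
9       [0, 9]
-       [-9]
-6      [-9, -6]
-       [-3]
3       [-3, 3]
2       [-3, 3, 2]
-       [-3, 1]
mod     [0]
3       [0, 3]
-       [-3]
0       [-3, 0]
negate  [-3, 0]
-       [-3]
negate  [3]
-51     [3, -51]
-       [54]
negate  [-54]
negate  [54]
negate  [-54]

-54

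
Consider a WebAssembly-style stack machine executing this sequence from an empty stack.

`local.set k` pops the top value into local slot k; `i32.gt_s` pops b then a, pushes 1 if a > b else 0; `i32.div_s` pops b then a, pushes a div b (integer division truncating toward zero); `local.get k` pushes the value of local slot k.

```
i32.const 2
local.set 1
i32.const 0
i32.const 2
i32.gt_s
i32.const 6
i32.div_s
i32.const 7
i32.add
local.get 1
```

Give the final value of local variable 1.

2

i32.const 2 -> 2
local.set 1 -> (empty)
i32.const 0 -> 0
i32.const 2 -> 0 2
i32.gt_s    -> 0
i32.const 6 -> 0 6
i32.div_s   -> 0
i32.const 7 -> 0 7
i32.add     -> 7
local.get 1 -> 7 2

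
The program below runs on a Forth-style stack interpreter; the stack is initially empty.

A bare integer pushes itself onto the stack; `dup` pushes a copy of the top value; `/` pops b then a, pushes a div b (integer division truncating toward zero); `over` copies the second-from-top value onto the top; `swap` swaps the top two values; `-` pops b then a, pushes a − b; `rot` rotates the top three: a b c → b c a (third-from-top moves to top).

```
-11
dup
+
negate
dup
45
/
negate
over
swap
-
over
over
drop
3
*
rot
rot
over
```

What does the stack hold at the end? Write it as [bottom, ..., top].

-11    → [-11]
dup    → [-11, -11]
+      → [-22]
negate → [22]
dup    → [22, 22]
45     → [22, 22, 45]
/      → [22, 0]
negate → [22, 0]
over   → [22, 0, 22]
swap   → [22, 22, 0]
-      → [22, 22]
over   → [22, 22, 22]
over   → [22, 22, 22, 22]
drop   → [22, 22, 22]
3      → [22, 22, 22, 3]
*      → [22, 22, 66]
rot    → [22, 66, 22]
rot    → [66, 22, 22]
over   → [66, 22, 22, 22]

[66, 22, 22, 22]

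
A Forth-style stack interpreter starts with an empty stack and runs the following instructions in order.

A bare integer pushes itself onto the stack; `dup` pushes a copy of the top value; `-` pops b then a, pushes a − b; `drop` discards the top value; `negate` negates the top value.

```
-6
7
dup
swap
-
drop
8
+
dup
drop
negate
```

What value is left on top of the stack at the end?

-6     → [-6]
7      → [-6, 7]
dup    → [-6, 7, 7]
swap   → [-6, 7, 7]
-      → [-6, 0]
drop   → [-6]
8      → [-6, 8]
+      → [2]
dup    → [2, 2]
drop   → [2]
negate → [-2]

-2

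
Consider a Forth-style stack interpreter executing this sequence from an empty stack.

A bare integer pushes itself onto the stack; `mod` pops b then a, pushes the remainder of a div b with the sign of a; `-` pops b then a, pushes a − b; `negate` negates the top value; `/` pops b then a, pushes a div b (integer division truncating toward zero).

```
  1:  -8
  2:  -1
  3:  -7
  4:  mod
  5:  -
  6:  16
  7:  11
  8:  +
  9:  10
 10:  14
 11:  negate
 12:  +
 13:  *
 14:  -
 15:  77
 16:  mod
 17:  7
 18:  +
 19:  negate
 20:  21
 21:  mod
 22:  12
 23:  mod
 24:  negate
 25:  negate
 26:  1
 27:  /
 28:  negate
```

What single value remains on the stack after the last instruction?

10

-8     → [-8]
-1     → [-8, -1]
-7     → [-8, -1, -7]
mod    → [-8, -1]
-      → [-7]
16     → [-7, 16]
11     → [-7, 16, 11]
+      → [-7, 27]
10     → [-7, 27, 10]
14     → [-7, 27, 10, 14]
negate → [-7, 27, 10, -14]
+      → [-7, 27, -4]
*      → [-7, -108]
-      → [101]
77     → [101, 77]
mod    → [24]
7      → [24, 7]
+      → [31]
negate → [-31]
21     → [-31, 21]
mod    → [-10]
12     → [-10, 12]
mod    → [-10]
negate → [10]
negate → [-10]
1      → [-10, 1]
/      → [-10]
negate → [10]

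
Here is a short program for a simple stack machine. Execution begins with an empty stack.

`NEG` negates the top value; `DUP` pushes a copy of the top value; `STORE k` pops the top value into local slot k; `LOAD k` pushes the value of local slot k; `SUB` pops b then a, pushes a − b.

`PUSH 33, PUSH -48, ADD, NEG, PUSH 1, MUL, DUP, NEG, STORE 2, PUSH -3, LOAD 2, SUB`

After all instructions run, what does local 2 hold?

-15

PUSH 33   [33]
PUSH -48  [33, -48]
ADD       [-15]
NEG       [15]
PUSH 1    [15, 1]
MUL       [15]
DUP       [15, 15]
NEG       [15, -15]
STORE 2   [15]
PUSH -3   [15, -3]
LOAD 2    [15, -3, -15]
SUB       [15, 12]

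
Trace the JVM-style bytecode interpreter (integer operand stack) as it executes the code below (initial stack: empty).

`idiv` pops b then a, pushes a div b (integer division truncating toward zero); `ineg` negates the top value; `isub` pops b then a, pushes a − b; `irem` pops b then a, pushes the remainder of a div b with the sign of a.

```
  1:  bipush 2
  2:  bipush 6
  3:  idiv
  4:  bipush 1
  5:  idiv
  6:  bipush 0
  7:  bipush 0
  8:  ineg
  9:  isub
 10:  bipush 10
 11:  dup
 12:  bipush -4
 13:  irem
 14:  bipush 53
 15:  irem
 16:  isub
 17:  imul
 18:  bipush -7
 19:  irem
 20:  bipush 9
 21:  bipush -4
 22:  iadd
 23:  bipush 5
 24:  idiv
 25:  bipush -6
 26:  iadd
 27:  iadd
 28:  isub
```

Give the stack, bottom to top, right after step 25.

bipush 2   [2]
bipush 6   [2, 6]
idiv       [0]
bipush 1   [0, 1]
idiv       [0]
bipush 0   [0, 0]
bipush 0   [0, 0, 0]
ineg       [0, 0, 0]
isub       [0, 0]
bipush 10  [0, 0, 10]
dup        [0, 0, 10, 10]
bipush -4  [0, 0, 10, 10, -4]
irem       [0, 0, 10, 2]
bipush 53  [0, 0, 10, 2, 53]
irem       [0, 0, 10, 2]
isub       [0, 0, 8]
imul       [0, 0]
bipush -7  [0, 0, -7]
irem       [0, 0]
bipush 9   [0, 0, 9]
bipush -4  [0, 0, 9, -4]
iadd       [0, 0, 5]
bipush 5   [0, 0, 5, 5]
idiv       [0, 0, 1]
bipush -6  [0, 0, 1, -6]

[0, 0, 1, -6]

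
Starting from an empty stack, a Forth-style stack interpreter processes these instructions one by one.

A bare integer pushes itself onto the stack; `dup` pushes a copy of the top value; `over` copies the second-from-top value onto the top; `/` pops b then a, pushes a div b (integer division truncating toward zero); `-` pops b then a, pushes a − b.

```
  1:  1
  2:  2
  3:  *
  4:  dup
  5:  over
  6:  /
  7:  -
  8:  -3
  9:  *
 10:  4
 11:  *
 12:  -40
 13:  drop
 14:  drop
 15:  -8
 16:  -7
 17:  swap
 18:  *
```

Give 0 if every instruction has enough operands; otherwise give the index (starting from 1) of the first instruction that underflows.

0

1     [1]
2     [1, 2]
*     [2]
dup   [2, 2]
over  [2, 2, 2]
/     [2, 1]
-     [1]
-3    [1, -3]
*     [-3]
4     [-3, 4]
*     [-12]
-40   [-12, -40]
drop  [-12]
drop  []
-8    [-8]
-7    [-8, -7]
swap  [-7, -8]
*     [56]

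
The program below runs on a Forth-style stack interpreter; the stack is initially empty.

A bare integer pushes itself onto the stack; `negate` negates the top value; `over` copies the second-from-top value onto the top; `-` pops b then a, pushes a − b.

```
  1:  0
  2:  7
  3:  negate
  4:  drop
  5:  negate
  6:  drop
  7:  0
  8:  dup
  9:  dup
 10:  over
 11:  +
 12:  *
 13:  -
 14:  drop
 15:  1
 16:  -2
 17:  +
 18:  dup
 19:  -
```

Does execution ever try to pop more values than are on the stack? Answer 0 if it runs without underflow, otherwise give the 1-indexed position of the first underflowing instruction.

0

0       [0]
7       [0, 7]
negate  [0, -7]
drop    [0]
negate  [0]
drop    []
0       [0]
dup     [0, 0]
dup     [0, 0, 0]
over    [0, 0, 0, 0]
+       [0, 0, 0]
*       [0, 0]
-       [0]
drop    []
1       [1]
-2      [1, -2]
+       [-1]
dup     [-1, -1]
-       [0]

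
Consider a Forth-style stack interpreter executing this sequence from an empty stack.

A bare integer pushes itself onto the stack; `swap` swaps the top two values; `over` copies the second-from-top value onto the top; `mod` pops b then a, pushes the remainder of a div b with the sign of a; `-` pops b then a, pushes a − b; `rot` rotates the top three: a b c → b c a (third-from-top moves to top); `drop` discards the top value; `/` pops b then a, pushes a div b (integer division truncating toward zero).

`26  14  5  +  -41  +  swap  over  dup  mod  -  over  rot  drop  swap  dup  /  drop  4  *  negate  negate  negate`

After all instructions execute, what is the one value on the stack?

88

26     → [26]
14     → [26, 14]
5      → [26, 14, 5]
+      → [26, 19]
-41    → [26, 19, -41]
+      → [26, -22]
swap   → [-22, 26]
over   → [-22, 26, -22]
dup    → [-22, 26, -22, -22]
mod    → [-22, 26, 0]
-      → [-22, 26]
over   → [-22, 26, -22]
rot    → [26, -22, -22]
drop   → [26, -22]
swap   → [-22, 26]
dup    → [-22, 26, 26]
/      → [-22, 1]
drop   → [-22]
4      → [-22, 4]
*      → [-88]
negate → [88]
negate → [-88]
negate → [88]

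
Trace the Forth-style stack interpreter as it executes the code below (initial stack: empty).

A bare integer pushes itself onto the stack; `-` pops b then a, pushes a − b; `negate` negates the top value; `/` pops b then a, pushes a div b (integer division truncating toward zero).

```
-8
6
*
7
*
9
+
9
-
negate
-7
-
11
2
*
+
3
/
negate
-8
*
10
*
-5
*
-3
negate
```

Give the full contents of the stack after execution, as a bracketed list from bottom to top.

[-48400, 3]

-8     : -8
6      : -8 6
*      : -48
7      : -48 7
*      : -336
9      : -336 9
+      : -327
9      : -327 9
-      : -336
negate : 336
-7     : 336 -7
-      : 343
11     : 343 11
2      : 343 11 2
*      : 343 22
+      : 365
3      : 365 3
/      : 121
negate : -121
-8     : -121 -8
*      : 968
10     : 968 10
*      : 9680
-5     : 9680 -5
*      : -48400
-3     : -48400 -3
negate : -48400 3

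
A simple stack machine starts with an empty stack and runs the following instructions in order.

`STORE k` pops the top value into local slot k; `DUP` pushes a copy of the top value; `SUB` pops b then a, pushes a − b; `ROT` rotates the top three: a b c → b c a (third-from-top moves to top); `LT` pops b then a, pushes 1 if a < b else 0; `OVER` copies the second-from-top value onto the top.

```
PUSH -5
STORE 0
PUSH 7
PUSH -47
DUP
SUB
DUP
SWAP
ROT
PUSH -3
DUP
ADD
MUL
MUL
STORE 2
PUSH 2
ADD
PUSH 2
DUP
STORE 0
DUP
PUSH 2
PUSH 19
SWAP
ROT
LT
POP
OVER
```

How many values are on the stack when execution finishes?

4

PUSH -5  : -5
STORE 0  : (empty)
PUSH 7   : 7
PUSH -47 : 7 -47
DUP      : 7 -47 -47
SUB      : 7 0
DUP      : 7 0 0
SWAP     : 7 0 0
ROT      : 0 0 7
PUSH -3  : 0 0 7 -3
DUP      : 0 0 7 -3 -3
ADD      : 0 0 7 -6
MUL      : 0 0 -42
MUL      : 0 0
STORE 2  : 0
PUSH 2   : 0 2
ADD      : 2
PUSH 2   : 2 2
DUP      : 2 2 2
STORE 0  : 2 2
DUP      : 2 2 2
PUSH 2   : 2 2 2 2
PUSH 19  : 2 2 2 2 19
SWAP     : 2 2 2 19 2
ROT      : 2 2 19 2 2
LT       : 2 2 19 0
POP      : 2 2 19
OVER     : 2 2 19 2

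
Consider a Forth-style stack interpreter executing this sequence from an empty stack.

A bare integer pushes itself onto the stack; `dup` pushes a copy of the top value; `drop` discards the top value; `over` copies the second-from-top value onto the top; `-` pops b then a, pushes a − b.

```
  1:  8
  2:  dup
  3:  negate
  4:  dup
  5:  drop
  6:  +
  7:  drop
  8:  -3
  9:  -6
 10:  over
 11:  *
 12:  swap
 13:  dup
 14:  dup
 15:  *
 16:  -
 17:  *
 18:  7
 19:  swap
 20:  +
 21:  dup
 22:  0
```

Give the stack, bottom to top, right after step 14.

[18, -3, -3, -3]

8      -> 8
dup    -> 8 8
negate -> 8 -8
dup    -> 8 -8 -8
drop   -> 8 -8
+      -> 0
drop   -> (empty)
-3     -> -3
-6     -> -3 -6
over   -> -3 -6 -3
*      -> -3 18
swap   -> 18 -3
dup    -> 18 -3 -3
dup    -> 18 -3 -3 -3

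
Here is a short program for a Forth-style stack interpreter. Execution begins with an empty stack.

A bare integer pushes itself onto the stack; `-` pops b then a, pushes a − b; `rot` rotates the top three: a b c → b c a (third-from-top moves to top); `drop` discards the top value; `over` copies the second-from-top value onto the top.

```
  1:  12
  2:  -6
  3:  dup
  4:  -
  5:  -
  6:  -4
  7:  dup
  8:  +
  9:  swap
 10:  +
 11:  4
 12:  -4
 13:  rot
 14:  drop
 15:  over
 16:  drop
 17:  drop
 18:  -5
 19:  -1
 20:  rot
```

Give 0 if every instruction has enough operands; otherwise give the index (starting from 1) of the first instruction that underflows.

0

12    12
-6    12 -6
dup   12 -6 -6
-     12 0
-     12
-4    12 -4
dup   12 -4 -4
+     12 -8
swap  -8 12
+     4
4     4 4
-4    4 4 -4
rot   4 -4 4
drop  4 -4
over  4 -4 4
drop  4 -4
drop  4
-5    4 -5
-1    4 -5 -1
rot   -5 -1 4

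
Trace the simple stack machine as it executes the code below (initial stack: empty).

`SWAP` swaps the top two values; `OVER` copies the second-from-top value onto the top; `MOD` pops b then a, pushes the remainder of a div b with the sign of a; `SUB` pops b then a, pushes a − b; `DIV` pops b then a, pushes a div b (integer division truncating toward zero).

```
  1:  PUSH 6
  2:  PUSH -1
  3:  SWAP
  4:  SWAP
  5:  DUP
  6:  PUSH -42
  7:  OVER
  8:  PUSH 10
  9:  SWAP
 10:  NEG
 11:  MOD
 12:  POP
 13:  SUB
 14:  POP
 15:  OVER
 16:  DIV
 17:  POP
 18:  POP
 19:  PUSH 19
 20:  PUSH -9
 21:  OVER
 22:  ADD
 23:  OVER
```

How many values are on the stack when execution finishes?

PUSH 6   -> 6
PUSH -1  -> 6 -1
SWAP     -> -1 6
SWAP     -> 6 -1
DUP      -> 6 -1 -1
PUSH -42 -> 6 -1 -1 -42
OVER     -> 6 -1 -1 -42 -1
PUSH 10  -> 6 -1 -1 -42 -1 10
SWAP     -> 6 -1 -1 -42 10 -1
NEG      -> 6 -1 -1 -42 10 1
MOD      -> 6 -1 -1 -42 0
POP      -> 6 -1 -1 -42
SUB      -> 6 -1 41
POP      -> 6 -1
OVER     -> 6 -1 6
DIV      -> 6 0
POP      -> 6
POP      -> (empty)
PUSH 19  -> 19
PUSH -9  -> 19 -9
OVER     -> 19 -9 19
ADD      -> 19 10
OVER     -> 19 10 19

3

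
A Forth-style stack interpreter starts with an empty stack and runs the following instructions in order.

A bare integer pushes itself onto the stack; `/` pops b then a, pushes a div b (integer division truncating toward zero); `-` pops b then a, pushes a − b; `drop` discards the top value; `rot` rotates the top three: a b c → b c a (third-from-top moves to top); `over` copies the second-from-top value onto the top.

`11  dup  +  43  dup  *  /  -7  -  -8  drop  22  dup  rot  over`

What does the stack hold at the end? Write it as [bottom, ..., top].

11   : 11
dup  : 11 11
+    : 22
43   : 22 43
dup  : 22 43 43
*    : 22 1849
/    : 0
-7   : 0 -7
-    : 7
-8   : 7 -8
drop : 7
22   : 7 22
dup  : 7 22 22
rot  : 22 22 7
over : 22 22 7 22

[22, 22, 7, 22]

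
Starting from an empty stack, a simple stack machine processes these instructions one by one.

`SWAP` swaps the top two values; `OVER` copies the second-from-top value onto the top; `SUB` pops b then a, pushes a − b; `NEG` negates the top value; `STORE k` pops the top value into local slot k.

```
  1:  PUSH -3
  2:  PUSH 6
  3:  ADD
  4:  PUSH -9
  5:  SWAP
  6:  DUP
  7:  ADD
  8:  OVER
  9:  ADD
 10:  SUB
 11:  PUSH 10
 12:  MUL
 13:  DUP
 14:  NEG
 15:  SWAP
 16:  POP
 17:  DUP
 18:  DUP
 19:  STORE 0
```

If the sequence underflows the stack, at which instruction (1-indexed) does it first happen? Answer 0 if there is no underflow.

0

PUSH -3  [-3]
PUSH 6   [-3, 6]
ADD      [3]
PUSH -9  [3, -9]
SWAP     [-9, 3]
DUP      [-9, 3, 3]
ADD      [-9, 6]
OVER     [-9, 6, -9]
ADD      [-9, -3]
SUB      [-6]
PUSH 10  [-6, 10]
MUL      [-60]
DUP      [-60, -60]
NEG      [-60, 60]
SWAP     [60, -60]
POP      [60]
DUP      [60, 60]
DUP      [60, 60, 60]
STORE 0  [60, 60]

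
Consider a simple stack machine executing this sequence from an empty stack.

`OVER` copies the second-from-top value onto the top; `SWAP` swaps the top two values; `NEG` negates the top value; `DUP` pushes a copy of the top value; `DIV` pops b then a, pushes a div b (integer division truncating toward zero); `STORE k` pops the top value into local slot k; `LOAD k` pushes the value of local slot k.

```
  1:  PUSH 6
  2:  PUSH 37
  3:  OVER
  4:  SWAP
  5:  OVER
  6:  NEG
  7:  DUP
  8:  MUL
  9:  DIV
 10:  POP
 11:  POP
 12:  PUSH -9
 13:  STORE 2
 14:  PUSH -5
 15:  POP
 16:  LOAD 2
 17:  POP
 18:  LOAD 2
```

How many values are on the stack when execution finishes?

PUSH 6  → 6
PUSH 37 → 6 37
OVER    → 6 37 6
SWAP    → 6 6 37
OVER    → 6 6 37 6
NEG     → 6 6 37 -6
DUP     → 6 6 37 -6 -6
MUL     → 6 6 37 36
DIV     → 6 6 1
POP     → 6 6
POP     → 6
PUSH -9 → 6 -9
STORE 2 → 6
PUSH -5 → 6 -5
POP     → 6
LOAD 2  → 6 -9
POP     → 6
LOAD 2  → 6 -9

2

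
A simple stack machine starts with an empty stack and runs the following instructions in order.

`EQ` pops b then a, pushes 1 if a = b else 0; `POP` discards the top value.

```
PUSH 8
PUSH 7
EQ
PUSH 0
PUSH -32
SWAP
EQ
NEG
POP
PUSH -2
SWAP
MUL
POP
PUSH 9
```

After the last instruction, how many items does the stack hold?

1

PUSH 8   : [8]
PUSH 7   : [8, 7]
EQ       : [0]
PUSH 0   : [0, 0]
PUSH -32 : [0, 0, -32]
SWAP     : [0, -32, 0]
EQ       : [0, 0]
NEG      : [0, 0]
POP      : [0]
PUSH -2  : [0, -2]
SWAP     : [-2, 0]
MUL      : [0]
POP      : []
PUSH 9   : [9]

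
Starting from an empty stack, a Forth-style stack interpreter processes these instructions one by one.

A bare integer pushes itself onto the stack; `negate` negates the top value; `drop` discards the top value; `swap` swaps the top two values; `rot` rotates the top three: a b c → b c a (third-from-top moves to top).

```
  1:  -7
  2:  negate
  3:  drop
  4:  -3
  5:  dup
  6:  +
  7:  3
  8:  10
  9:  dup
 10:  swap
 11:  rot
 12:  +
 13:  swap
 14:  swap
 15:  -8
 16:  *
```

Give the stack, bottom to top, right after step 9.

-7     -> -7
negate -> 7
drop   -> (empty)
-3     -> -3
dup    -> -3 -3
+      -> -6
3      -> -6 3
10     -> -6 3 10
dup    -> -6 3 10 10

[-6, 3, 10, 10]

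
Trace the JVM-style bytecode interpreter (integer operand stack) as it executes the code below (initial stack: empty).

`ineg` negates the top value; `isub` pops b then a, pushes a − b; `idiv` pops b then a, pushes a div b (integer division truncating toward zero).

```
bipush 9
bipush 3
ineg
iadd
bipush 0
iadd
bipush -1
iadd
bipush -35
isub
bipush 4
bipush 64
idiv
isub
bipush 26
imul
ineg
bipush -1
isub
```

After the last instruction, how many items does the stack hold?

1

bipush 9   : [9]
bipush 3   : [9, 3]
ineg       : [9, -3]
iadd       : [6]
bipush 0   : [6, 0]
iadd       : [6]
bipush -1  : [6, -1]
iadd       : [5]
bipush -35 : [5, -35]
isub       : [40]
bipush 4   : [40, 4]
bipush 64  : [40, 4, 64]
idiv       : [40, 0]
isub       : [40]
bipush 26  : [40, 26]
imul       : [1040]
ineg       : [-1040]
bipush -1  : [-1040, -1]
isub       : [-1039]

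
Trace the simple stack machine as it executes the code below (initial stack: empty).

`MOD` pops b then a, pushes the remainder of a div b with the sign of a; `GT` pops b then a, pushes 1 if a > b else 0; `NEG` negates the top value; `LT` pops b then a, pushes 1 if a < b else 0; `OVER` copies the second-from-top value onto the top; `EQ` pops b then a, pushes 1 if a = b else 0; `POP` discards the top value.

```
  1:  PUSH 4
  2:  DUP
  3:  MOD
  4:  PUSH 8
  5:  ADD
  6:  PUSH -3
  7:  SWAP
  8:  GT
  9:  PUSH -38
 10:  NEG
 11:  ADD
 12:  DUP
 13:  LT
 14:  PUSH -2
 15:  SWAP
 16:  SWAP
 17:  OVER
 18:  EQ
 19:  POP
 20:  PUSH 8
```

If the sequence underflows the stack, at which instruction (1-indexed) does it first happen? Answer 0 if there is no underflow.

0

PUSH 4    [4]
DUP       [4, 4]
MOD       [0]
PUSH 8    [0, 8]
ADD       [8]
PUSH -3   [8, -3]
SWAP      [-3, 8]
GT        [0]
PUSH -38  [0, -38]
NEG       [0, 38]
ADD       [38]
DUP       [38, 38]
LT        [0]
PUSH -2   [0, -2]
SWAP      [-2, 0]
SWAP      [0, -2]
OVER      [0, -2, 0]
EQ        [0, 0]
POP       [0]
PUSH 8    [0, 8]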